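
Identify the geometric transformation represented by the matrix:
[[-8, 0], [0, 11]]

This matrix represents: non-uniform scaling by sx = -8, sy = 11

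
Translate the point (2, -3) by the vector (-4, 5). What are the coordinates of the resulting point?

Translation by (-4, 5) (homogeneous matrix [[1, 0, -4], [0, 1, 5], [0, 0, 1]]):
x' = 2 + -4 = -2
y' = -3 + 5 = 2
Result: (-2, 2)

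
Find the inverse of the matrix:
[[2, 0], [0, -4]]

For [[a,b],[c,d]], inverse = (1/det)·[[d,-b],[-c,a]]
det = (2)(-4) - (0)(0) = -8 - 0 = -8
Inverse = (1/-8)·[[-4, 0], [0, 2]]
= [[1/2, 0], [0, -1/4]]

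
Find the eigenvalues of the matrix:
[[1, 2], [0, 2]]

Characteristic equation: det(A - λI) = 0
λ² - (trace)λ + (det) = 0
trace = 1 + 2 = 3, det = (1)(2) - (2)(0) = 2
λ² - (3)λ + (2) = 0
λ = (3 ± √((3)² - 4·(2))) / 2 = (3 ± √1) / 2
Solving: λ = 1, 2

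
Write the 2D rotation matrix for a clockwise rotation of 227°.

Rotation matrix formula: [[cos θ, -sin θ], [sin θ, cos θ]]
A clockwise rotation by 227° is equivalent to a counterclockwise rotation by -227°.
For θ = -227°:
cos(-227°) = -0.6820
sin(-227°) = 0.7314
Result: [[-0.6820, -0.7314], [0.7314, -0.6820]]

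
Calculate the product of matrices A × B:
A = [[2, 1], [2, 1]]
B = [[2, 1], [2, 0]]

Matrix multiplication:
C[0][0] = 2×2 + 1×2 = 6
C[0][1] = 2×1 + 1×0 = 2
C[1][0] = 2×2 + 1×2 = 6
C[1][1] = 2×1 + 1×0 = 2
Result: [[6, 2], [6, 2]]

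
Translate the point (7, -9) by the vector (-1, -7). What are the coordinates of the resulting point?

Translation by (-1, -7) (homogeneous matrix [[1, 0, -1], [0, 1, -7], [0, 0, 1]]):
x' = 7 + -1 = 6
y' = -9 + -7 = -16
Result: (6, -16)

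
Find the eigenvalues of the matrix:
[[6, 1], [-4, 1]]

Characteristic equation: det(A - λI) = 0
λ² - (trace)λ + (det) = 0
trace = 6 + 1 = 7, det = (6)(1) - (1)(-4) = 10
λ² - (7)λ + (10) = 0
λ = (7 ± √((7)² - 4·(10))) / 2 = (7 ± √9) / 2
Solving: λ = 2, 5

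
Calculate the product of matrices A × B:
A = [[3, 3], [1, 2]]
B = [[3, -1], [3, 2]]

Matrix multiplication:
C[0][0] = 3×3 + 3×3 = 18
C[0][1] = 3×-1 + 3×2 = 3
C[1][0] = 1×3 + 2×3 = 9
C[1][1] = 1×-1 + 2×2 = 3
Result: [[18, 3], [9, 3]]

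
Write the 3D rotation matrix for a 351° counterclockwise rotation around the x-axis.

Rotation matrix for counterclockwise 351° around x-axis:
cos(351°) = 0.9877, sin(351°) = -0.1564
Result: [[1, 0, 0], [0, 0.9877, 0.1564], [0, -0.1564, 0.9877]]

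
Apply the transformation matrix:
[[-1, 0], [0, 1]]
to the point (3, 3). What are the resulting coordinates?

Matrix multiplication:
[[-1, 0], [0, 1]] × [3, 3]ᵀ
= [(-1)(3) + (0)(3), (0)(3) + (1)(3)]ᵀ
= [-3, 3]ᵀ
Result: (-3, 3)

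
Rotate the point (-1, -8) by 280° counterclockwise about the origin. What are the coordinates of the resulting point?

Rotation matrix for 280°: [[cos 280°, -sin 280°], [sin 280°, cos 280°]] ≈ [[0.173648, 0.984808], [-0.984808, 0.173648]]
[[0.173648, 0.984808], [-0.984808, 0.173648]] × [-1, -8]ᵀ ≈ [-8.0521, -0.4044]ᵀ
Result: (-8.0521, -0.4044)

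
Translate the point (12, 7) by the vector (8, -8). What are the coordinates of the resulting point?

Translation by (8, -8) (homogeneous matrix [[1, 0, 8], [0, 1, -8], [0, 0, 1]]):
x' = 12 + 8 = 20
y' = 7 + -8 = -1
Result: (20, -1)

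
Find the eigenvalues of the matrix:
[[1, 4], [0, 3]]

Characteristic equation: det(A - λI) = 0
λ² - (trace)λ + (det) = 0
trace = 1 + 3 = 4, det = (1)(3) - (4)(0) = 3
λ² - (4)λ + (3) = 0
λ = (4 ± √((4)² - 4·(3))) / 2 = (4 ± √4) / 2
Solving: λ = 1, 3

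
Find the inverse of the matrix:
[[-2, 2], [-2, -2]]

For [[a,b],[c,d]], inverse = (1/det)·[[d,-b],[-c,a]]
det = (-2)(-2) - (2)(-2) = 4 - -4 = 8
Inverse = (1/8)·[[-2, -2], [2, -2]]
= [[-1/4, -1/4], [1/4, -1/4]]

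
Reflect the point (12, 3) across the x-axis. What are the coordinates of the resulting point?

Reflection across x-axis: (12, 3) → (12, -3)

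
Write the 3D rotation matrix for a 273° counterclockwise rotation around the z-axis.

Rotation matrix for counterclockwise 273° around z-axis:
cos(273°) = 0.0523, sin(273°) = -0.9986
Result: [[0.0523, 0.9986, 0], [-0.9986, 0.0523, 0], [0, 0, 1]]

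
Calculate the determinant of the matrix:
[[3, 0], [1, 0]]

For a 2×2 matrix [[a, b], [c, d]], det = ad - bc
det = (3)(0) - (0)(1) = 0 - 0 = 0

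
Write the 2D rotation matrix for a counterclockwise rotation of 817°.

Rotation matrix formula: [[cos θ, -sin θ], [sin θ, cos θ]]
For θ = 817°:
cos(817°) = -0.1219
sin(817°) = 0.9925
Result: [[-0.1219, -0.9925], [0.9925, -0.1219]]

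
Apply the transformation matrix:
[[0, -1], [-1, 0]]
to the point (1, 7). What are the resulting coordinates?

Matrix multiplication:
[[0, -1], [-1, 0]] × [1, 7]ᵀ
= [(0)(1) + (-1)(7), (-1)(1) + (0)(7)]ᵀ
= [-7, -1]ᵀ
Result: (-7, -1)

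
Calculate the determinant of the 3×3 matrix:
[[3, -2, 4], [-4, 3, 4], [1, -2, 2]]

Expansion along first row:
det = 3·det([[3,4],[-2,2]]) - -2·det([[-4,4],[1,2]]) + 4·det([[-4,3],[1,-2]])
    = 3·(3·2 - 4·-2) - -2·(-4·2 - 4·1) + 4·(-4·-2 - 3·1)
    = 3·14 - -2·-12 + 4·5
    = 42 + -24 + 20 = 38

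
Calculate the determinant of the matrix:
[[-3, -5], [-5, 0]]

For a 2×2 matrix [[a, b], [c, d]], det = ad - bc
det = (-3)(0) - (-5)(-5) = 0 - 25 = -25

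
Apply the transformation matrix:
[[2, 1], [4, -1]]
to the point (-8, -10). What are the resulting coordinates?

Matrix multiplication:
[[2, 1], [4, -1]] × [-8, -10]ᵀ
= [(2)(-8) + (1)(-10), (4)(-8) + (-1)(-10)]ᵀ
= [-26, -22]ᵀ
Result: (-26, -22)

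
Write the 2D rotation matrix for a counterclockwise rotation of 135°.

Rotation matrix formula: [[cos θ, -sin θ], [sin θ, cos θ]]
For θ = 135°:
cos(135°) = -√2/2
sin(135°) = √2/2
Result: [[-√2/2, -√2/2], [√2/2, -√2/2]]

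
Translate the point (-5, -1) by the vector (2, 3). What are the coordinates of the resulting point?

Translation by (2, 3) (homogeneous matrix [[1, 0, 2], [0, 1, 3], [0, 0, 1]]):
x' = -5 + 2 = -3
y' = -1 + 3 = 2
Result: (-3, 2)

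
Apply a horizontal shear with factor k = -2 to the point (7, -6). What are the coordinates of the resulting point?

Shear matrix for horizontal shear with factor k = -2:
[[1, -2], [0, 1]]
Result: (7, -6) → (19, -6)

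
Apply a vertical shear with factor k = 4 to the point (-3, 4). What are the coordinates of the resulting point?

Shear matrix for vertical shear with factor k = 4:
[[1, 0], [4, 1]]
Result: (-3, 4) → (-3, -8)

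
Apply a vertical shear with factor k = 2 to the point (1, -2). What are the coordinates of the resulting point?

Shear matrix for vertical shear with factor k = 2:
[[1, 0], [2, 1]]
Result: (1, -2) → (1, 0)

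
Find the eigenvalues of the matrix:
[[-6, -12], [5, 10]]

Characteristic equation: det(A - λI) = 0
λ² - (trace)λ + (det) = 0
trace = -6 + 10 = 4, det = (-6)(10) - (-12)(5) = 0
λ² - (4)λ + (0) = 0
λ = (4 ± √((4)² - 4·(0))) / 2 = (4 ± √16) / 2
Solving: λ = 0, 4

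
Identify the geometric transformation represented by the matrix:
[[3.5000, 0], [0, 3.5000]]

This matrix represents: uniform scaling by factor 3.5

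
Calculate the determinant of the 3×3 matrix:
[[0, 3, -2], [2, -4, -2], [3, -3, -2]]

Expansion along first row:
det = 0·det([[-4,-2],[-3,-2]]) - 3·det([[2,-2],[3,-2]]) + -2·det([[2,-4],[3,-3]])
    = 0·(-4·-2 - -2·-3) - 3·(2·-2 - -2·3) + -2·(2·-3 - -4·3)
    = 0·2 - 3·2 + -2·6
    = 0 + -6 + -12 = -18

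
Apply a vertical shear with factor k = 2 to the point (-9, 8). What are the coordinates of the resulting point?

Shear matrix for vertical shear with factor k = 2:
[[1, 0], [2, 1]]
Result: (-9, 8) → (-9, -10)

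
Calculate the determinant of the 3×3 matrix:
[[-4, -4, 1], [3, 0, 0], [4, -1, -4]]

Expansion along first row:
det = -4·det([[0,0],[-1,-4]]) - -4·det([[3,0],[4,-4]]) + 1·det([[3,0],[4,-1]])
    = -4·(0·-4 - 0·-1) - -4·(3·-4 - 0·4) + 1·(3·-1 - 0·4)
    = -4·0 - -4·-12 + 1·-3
    = 0 + -48 + -3 = -51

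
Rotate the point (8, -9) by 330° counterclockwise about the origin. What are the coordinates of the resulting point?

Rotation matrix for 330°: [[cos 330°, -sin 330°], [sin 330°, cos 330°]] ≈ [[0.866025, 0.500000], [-0.500000, 0.866025]]
[[0.866025, 0.500000], [-0.500000, 0.866025]] × [8, -9]ᵀ ≈ [2.4282, -11.7942]ᵀ
Result: (2.4282, -11.7942)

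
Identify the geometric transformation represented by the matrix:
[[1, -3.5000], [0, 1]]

This matrix represents: horizontal shear with factor -3.5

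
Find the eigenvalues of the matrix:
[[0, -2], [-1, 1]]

Characteristic equation: det(A - λI) = 0
λ² - (trace)λ + (det) = 0
trace = 0 + 1 = 1, det = (0)(1) - (-2)(-1) = -2
λ² - (1)λ + (-2) = 0
λ = (1 ± √((1)² - 4·(-2))) / 2 = (1 ± √9) / 2
Solving: λ = -1, 2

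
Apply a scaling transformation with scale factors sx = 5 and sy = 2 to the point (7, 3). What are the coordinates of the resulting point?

Scaling matrix:
[[5, 0], [0, 2]]
Result: (7 × 5, 3 × 2) = (35, 6)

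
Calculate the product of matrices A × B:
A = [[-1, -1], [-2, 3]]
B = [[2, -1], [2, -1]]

Matrix multiplication:
C[0][0] = -1×2 + -1×2 = -4
C[0][1] = -1×-1 + -1×-1 = 2
C[1][0] = -2×2 + 3×2 = 2
C[1][1] = -2×-1 + 3×-1 = -1
Result: [[-4, 2], [2, -1]]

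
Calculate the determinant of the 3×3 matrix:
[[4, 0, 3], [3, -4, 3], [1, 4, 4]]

Expansion along first row:
det = 4·det([[-4,3],[4,4]]) - 0·det([[3,3],[1,4]]) + 3·det([[3,-4],[1,4]])
    = 4·(-4·4 - 3·4) - 0·(3·4 - 3·1) + 3·(3·4 - -4·1)
    = 4·-28 - 0·9 + 3·16
    = -112 + 0 + 48 = -64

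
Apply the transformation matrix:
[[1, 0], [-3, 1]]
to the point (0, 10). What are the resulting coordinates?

Matrix multiplication:
[[1, 0], [-3, 1]] × [0, 10]ᵀ
= [(1)(0) + (0)(10), (-3)(0) + (1)(10)]ᵀ
= [0, 10]ᵀ
Result: (0, 10)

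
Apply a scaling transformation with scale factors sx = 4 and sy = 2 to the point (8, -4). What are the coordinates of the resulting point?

Scaling matrix:
[[4, 0], [0, 2]]
Result: (8 × 4, -4 × 2) = (32, -8)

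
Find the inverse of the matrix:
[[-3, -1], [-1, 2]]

For [[a,b],[c,d]], inverse = (1/det)·[[d,-b],[-c,a]]
det = (-3)(2) - (-1)(-1) = -6 - 1 = -7
Inverse = (1/-7)·[[2, 1], [1, -3]]
= [[-2/7, -1/7], [-1/7, 3/7]]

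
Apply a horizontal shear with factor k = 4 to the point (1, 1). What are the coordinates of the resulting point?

Shear matrix for horizontal shear with factor k = 4:
[[1, 4], [0, 1]]
Result: (1, 1) → (5, 1)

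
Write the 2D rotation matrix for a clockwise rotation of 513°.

Rotation matrix formula: [[cos θ, -sin θ], [sin θ, cos θ]]
A clockwise rotation by 513° is equivalent to a counterclockwise rotation by -513°.
For θ = -513°:
cos(-513°) = -0.8910
sin(-513°) = -0.4540
Result: [[-0.8910, 0.4540], [-0.4540, -0.8910]]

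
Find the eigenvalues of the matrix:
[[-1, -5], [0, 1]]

Characteristic equation: det(A - λI) = 0
λ² - (trace)λ + (det) = 0
trace = -1 + 1 = 0, det = (-1)(1) - (-5)(0) = -1
λ² - (0)λ + (-1) = 0
λ = (0 ± √((0)² - 4·(-1))) / 2 = (0 ± √4) / 2
Solving: λ = -1, 1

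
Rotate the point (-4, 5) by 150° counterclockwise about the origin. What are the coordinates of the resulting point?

Rotation matrix for 150°: [[cos 150°, -sin 150°], [sin 150°, cos 150°]] ≈ [[-0.866025, -0.500000], [0.500000, -0.866025]]
[[-0.866025, -0.500000], [0.500000, -0.866025]] × [-4, 5]ᵀ ≈ [0.9641, -6.3301]ᵀ
Result: (0.9641, -6.3301)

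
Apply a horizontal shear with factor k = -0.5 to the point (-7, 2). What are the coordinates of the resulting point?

Shear matrix for horizontal shear with factor k = -0.5:
[[1, -0.50], [0, 1]]
Result: (-7, 2) → (-8, 2)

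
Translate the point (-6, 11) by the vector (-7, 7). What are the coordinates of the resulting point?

Translation by (-7, 7) (homogeneous matrix [[1, 0, -7], [0, 1, 7], [0, 0, 1]]):
x' = -6 + -7 = -13
y' = 11 + 7 = 18
Result: (-13, 18)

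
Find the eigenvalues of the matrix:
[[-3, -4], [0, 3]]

Characteristic equation: det(A - λI) = 0
λ² - (trace)λ + (det) = 0
trace = -3 + 3 = 0, det = (-3)(3) - (-4)(0) = -9
λ² - (0)λ + (-9) = 0
λ = (0 ± √((0)² - 4·(-9))) / 2 = (0 ± √36) / 2
Solving: λ = -3, 3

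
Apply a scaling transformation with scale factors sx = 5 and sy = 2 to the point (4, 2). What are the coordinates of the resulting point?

Scaling matrix:
[[5, 0], [0, 2]]
Result: (4 × 5, 2 × 2) = (20, 4)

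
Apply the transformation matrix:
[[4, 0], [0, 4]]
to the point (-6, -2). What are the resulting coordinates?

Matrix multiplication:
[[4, 0], [0, 4]] × [-6, -2]ᵀ
= [(4)(-6) + (0)(-2), (0)(-6) + (4)(-2)]ᵀ
= [-24, -8]ᵀ
Result: (-24, -8)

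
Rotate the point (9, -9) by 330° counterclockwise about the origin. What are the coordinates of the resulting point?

Rotation matrix for 330°: [[cos 330°, -sin 330°], [sin 330°, cos 330°]] ≈ [[0.866025, 0.500000], [-0.500000, 0.866025]]
[[0.866025, 0.500000], [-0.500000, 0.866025]] × [9, -9]ᵀ ≈ [3.2942, -12.2942]ᵀ
Result: (3.2942, -12.2942)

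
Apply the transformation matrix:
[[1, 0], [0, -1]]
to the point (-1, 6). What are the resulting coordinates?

Matrix multiplication:
[[1, 0], [0, -1]] × [-1, 6]ᵀ
= [(1)(-1) + (0)(6), (0)(-1) + (-1)(6)]ᵀ
= [-1, -6]ᵀ
Result: (-1, -6)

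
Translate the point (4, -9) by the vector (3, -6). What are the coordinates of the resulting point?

Translation by (3, -6) (homogeneous matrix [[1, 0, 3], [0, 1, -6], [0, 0, 1]]):
x' = 4 + 3 = 7
y' = -9 + -6 = -15
Result: (7, -15)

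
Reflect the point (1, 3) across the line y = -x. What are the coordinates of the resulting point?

Reflection across line y = -x: (1, 3) → (-3, -1)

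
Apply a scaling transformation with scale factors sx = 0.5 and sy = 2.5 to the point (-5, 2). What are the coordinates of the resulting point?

Scaling matrix:
[[0.50, 0], [0, 2.50]]
Result: (-5 × 0.5, 2 × 2.5) = (-2.5, 5)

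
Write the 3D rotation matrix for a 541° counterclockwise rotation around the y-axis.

Rotation matrix for counterclockwise 541° around y-axis:
cos(541°) = -0.9998, sin(541°) = -0.0175
Result: [[-0.9998, 0, -0.0175], [0, 1, 0], [0.0175, 0, -0.9998]]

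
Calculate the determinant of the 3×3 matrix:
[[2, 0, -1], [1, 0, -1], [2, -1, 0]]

Expansion along first row:
det = 2·det([[0,-1],[-1,0]]) - 0·det([[1,-1],[2,0]]) + -1·det([[1,0],[2,-1]])
    = 2·(0·0 - -1·-1) - 0·(1·0 - -1·2) + -1·(1·-1 - 0·2)
    = 2·-1 - 0·2 + -1·-1
    = -2 + 0 + 1 = -1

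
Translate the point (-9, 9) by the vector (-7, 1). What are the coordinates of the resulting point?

Translation by (-7, 1) (homogeneous matrix [[1, 0, -7], [0, 1, 1], [0, 0, 1]]):
x' = -9 + -7 = -16
y' = 9 + 1 = 10
Result: (-16, 10)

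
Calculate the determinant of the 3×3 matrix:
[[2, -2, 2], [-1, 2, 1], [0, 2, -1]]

Expansion along first row:
det = 2·det([[2,1],[2,-1]]) - -2·det([[-1,1],[0,-1]]) + 2·det([[-1,2],[0,2]])
    = 2·(2·-1 - 1·2) - -2·(-1·-1 - 1·0) + 2·(-1·2 - 2·0)
    = 2·-4 - -2·1 + 2·-2
    = -8 + 2 + -4 = -10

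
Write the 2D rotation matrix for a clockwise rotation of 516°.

Rotation matrix formula: [[cos θ, -sin θ], [sin θ, cos θ]]
A clockwise rotation by 516° is equivalent to a counterclockwise rotation by -516°.
For θ = -516°:
cos(-516°) = -0.9135
sin(-516°) = -0.4067
Result: [[-0.9135, 0.4067], [-0.4067, -0.9135]]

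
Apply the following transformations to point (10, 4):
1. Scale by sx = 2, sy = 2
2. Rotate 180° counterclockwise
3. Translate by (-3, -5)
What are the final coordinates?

Step 1: Scale → (20, 8)
Step 2: Rotate 180° → (-20, -8)
Step 3: Translate → (-23, -13)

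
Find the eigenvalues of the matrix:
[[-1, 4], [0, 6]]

Characteristic equation: det(A - λI) = 0
λ² - (trace)λ + (det) = 0
trace = -1 + 6 = 5, det = (-1)(6) - (4)(0) = -6
λ² - (5)λ + (-6) = 0
λ = (5 ± √((5)² - 4·(-6))) / 2 = (5 ± √49) / 2
Solving: λ = -1, 6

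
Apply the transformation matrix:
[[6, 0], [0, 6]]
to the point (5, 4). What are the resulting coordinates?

Matrix multiplication:
[[6, 0], [0, 6]] × [5, 4]ᵀ
= [(6)(5) + (0)(4), (0)(5) + (6)(4)]ᵀ
= [30, 24]ᵀ
Result: (30, 24)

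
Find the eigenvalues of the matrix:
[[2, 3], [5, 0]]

Characteristic equation: det(A - λI) = 0
λ² - (trace)λ + (det) = 0
trace = 2 + 0 = 2, det = (2)(0) - (3)(5) = -15
λ² - (2)λ + (-15) = 0
λ = (2 ± √((2)² - 4·(-15))) / 2 = (2 ± √64) / 2
Solving: λ = -3, 5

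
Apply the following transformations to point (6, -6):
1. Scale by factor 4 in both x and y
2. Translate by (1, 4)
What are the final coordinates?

Step 1: Scale (6, -6) by 4 → (24, -24)
Step 2: Translate by (1, 4) → (25, -20)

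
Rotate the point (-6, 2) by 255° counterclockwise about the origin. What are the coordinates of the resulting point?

Rotation matrix for 255°: [[cos 255°, -sin 255°], [sin 255°, cos 255°]] ≈ [[-0.258819, 0.965926], [-0.965926, -0.258819]]
[[-0.258819, 0.965926], [-0.965926, -0.258819]] × [-6, 2]ᵀ ≈ [3.4848, 5.2779]ᵀ
Result: (3.4848, 5.2779)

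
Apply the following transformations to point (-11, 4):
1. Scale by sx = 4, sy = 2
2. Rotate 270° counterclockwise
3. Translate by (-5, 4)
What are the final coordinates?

Step 1: Scale → (-44, 8)
Step 2: Rotate 270° → (8, 44)
Step 3: Translate → (3, 48)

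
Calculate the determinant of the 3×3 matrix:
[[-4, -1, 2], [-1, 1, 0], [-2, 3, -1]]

Expansion along first row:
det = -4·det([[1,0],[3,-1]]) - -1·det([[-1,0],[-2,-1]]) + 2·det([[-1,1],[-2,3]])
    = -4·(1·-1 - 0·3) - -1·(-1·-1 - 0·-2) + 2·(-1·3 - 1·-2)
    = -4·-1 - -1·1 + 2·-1
    = 4 + 1 + -2 = 3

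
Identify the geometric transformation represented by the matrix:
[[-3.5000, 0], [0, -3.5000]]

This matrix represents: uniform scaling by factor -3.5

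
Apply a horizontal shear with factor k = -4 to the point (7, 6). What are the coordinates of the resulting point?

Shear matrix for horizontal shear with factor k = -4:
[[1, -4], [0, 1]]
Result: (7, 6) → (-17, 6)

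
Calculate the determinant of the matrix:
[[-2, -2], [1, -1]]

For a 2×2 matrix [[a, b], [c, d]], det = ad - bc
det = (-2)(-1) - (-2)(1) = 2 - -2 = 4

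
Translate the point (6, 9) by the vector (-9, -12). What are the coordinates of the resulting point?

Translation by (-9, -12) (homogeneous matrix [[1, 0, -9], [0, 1, -12], [0, 0, 1]]):
x' = 6 + -9 = -3
y' = 9 + -12 = -3
Result: (-3, -3)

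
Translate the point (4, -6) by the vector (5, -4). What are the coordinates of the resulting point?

Translation by (5, -4) (homogeneous matrix [[1, 0, 5], [0, 1, -4], [0, 0, 1]]):
x' = 4 + 5 = 9
y' = -6 + -4 = -10
Result: (9, -10)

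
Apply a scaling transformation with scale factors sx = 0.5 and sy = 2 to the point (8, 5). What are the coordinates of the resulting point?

Scaling matrix:
[[0.50, 0], [0, 2]]
Result: (8 × 0.5, 5 × 2) = (4, 10)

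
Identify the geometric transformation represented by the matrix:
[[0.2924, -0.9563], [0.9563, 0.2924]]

This matrix represents: rotation by 73° counterclockwise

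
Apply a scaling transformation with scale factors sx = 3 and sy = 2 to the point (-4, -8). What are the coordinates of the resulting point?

Scaling matrix:
[[3, 0], [0, 2]]
Result: (-4 × 3, -8 × 2) = (-12, -16)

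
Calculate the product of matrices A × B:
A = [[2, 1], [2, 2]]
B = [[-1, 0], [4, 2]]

Matrix multiplication:
C[0][0] = 2×-1 + 1×4 = 2
C[0][1] = 2×0 + 1×2 = 2
C[1][0] = 2×-1 + 2×4 = 6
C[1][1] = 2×0 + 2×2 = 4
Result: [[2, 2], [6, 4]]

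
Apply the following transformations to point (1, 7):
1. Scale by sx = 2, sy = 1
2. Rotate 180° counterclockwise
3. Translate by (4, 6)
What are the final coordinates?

Step 1: Scale → (2, 7)
Step 2: Rotate 180° → (-2, -7)
Step 3: Translate → (2, -1)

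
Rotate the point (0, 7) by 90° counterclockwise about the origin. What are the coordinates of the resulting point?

Rotation matrix for 90°: [[cos 90°, -sin 90°], [sin 90°, cos 90°]] = [[0, -1], [1, 0]]
[[0, -1], [1, 0]] × [0, 7]ᵀ = [-7, 0]ᵀ
Result: (-7, 0)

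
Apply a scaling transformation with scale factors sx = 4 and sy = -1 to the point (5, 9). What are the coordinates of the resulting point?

Scaling matrix:
[[4, 0], [0, -1]]
Result: (5 × 4, 9 × -1) = (20, -9)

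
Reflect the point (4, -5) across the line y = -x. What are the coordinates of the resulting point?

Reflection across line y = -x: (4, -5) → (5, -4)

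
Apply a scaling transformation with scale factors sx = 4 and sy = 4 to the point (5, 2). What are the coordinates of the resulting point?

Scaling matrix:
[[4, 0], [0, 4]]
Result: (5 × 4, 2 × 4) = (20, 8)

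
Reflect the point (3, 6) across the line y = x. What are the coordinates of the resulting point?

Reflection across line y = x: (3, 6) → (6, 3)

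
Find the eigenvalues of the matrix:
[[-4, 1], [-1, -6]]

Characteristic equation: det(A - λI) = 0
λ² - (trace)λ + (det) = 0
trace = -4 + -6 = -10, det = (-4)(-6) - (1)(-1) = 25
λ² - (-10)λ + (25) = 0
λ = (-10 ± √((-10)² - 4·(25))) / 2 = (-10 ± √0) / 2
Solving: λ = -5, -5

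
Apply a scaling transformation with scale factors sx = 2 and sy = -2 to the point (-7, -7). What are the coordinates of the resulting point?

Scaling matrix:
[[2, 0], [0, -2]]
Result: (-7 × 2, -7 × -2) = (-14, 14)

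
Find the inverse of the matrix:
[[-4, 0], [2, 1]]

For [[a,b],[c,d]], inverse = (1/det)·[[d,-b],[-c,a]]
det = (-4)(1) - (0)(2) = -4 - 0 = -4
Inverse = (1/-4)·[[1, 0], [-2, -4]]
= [[-1/4, 0], [1/2, 1]]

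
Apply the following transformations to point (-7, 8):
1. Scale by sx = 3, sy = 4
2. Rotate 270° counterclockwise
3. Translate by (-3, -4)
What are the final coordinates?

Step 1: Scale → (-21, 32)
Step 2: Rotate 270° → (32, 21)
Step 3: Translate → (29, 17)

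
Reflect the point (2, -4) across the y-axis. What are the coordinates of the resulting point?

Reflection across y-axis: (2, -4) → (-2, -4)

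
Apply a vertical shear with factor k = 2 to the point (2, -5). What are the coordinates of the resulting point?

Shear matrix for vertical shear with factor k = 2:
[[1, 0], [2, 1]]
Result: (2, -5) → (2, -1)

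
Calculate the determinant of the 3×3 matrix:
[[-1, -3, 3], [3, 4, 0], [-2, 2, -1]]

Expansion along first row:
det = -1·det([[4,0],[2,-1]]) - -3·det([[3,0],[-2,-1]]) + 3·det([[3,4],[-2,2]])
    = -1·(4·-1 - 0·2) - -3·(3·-1 - 0·-2) + 3·(3·2 - 4·-2)
    = -1·-4 - -3·-3 + 3·14
    = 4 + -9 + 42 = 37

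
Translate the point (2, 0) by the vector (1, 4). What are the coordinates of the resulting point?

Translation by (1, 4) (homogeneous matrix [[1, 0, 1], [0, 1, 4], [0, 0, 1]]):
x' = 2 + 1 = 3
y' = 0 + 4 = 4
Result: (3, 4)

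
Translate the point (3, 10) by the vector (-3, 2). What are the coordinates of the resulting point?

Translation by (-3, 2) (homogeneous matrix [[1, 0, -3], [0, 1, 2], [0, 0, 1]]):
x' = 3 + -3 = 0
y' = 10 + 2 = 12
Result: (0, 12)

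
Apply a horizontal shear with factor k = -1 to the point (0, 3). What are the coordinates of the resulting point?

Shear matrix for horizontal shear with factor k = -1:
[[1, -1], [0, 1]]
Result: (0, 3) → (-3, 3)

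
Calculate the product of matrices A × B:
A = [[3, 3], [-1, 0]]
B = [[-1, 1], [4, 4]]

Matrix multiplication:
C[0][0] = 3×-1 + 3×4 = 9
C[0][1] = 3×1 + 3×4 = 15
C[1][0] = -1×-1 + 0×4 = 1
C[1][1] = -1×1 + 0×4 = -1
Result: [[9, 15], [1, -1]]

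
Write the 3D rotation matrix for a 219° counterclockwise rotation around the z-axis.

Rotation matrix for counterclockwise 219° around z-axis:
cos(219°) = -0.7771, sin(219°) = -0.6293
Result: [[-0.7771, 0.6293, 0], [-0.6293, -0.7771, 0], [0, 0, 1]]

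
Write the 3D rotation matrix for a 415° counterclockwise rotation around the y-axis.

Rotation matrix for counterclockwise 415° around y-axis:
cos(415°) = 0.5736, sin(415°) = 0.8192
Result: [[0.5736, 0, 0.8192], [0, 1, 0], [-0.8192, 0, 0.5736]]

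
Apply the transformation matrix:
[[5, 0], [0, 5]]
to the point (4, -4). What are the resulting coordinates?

Matrix multiplication:
[[5, 0], [0, 5]] × [4, -4]ᵀ
= [(5)(4) + (0)(-4), (0)(4) + (5)(-4)]ᵀ
= [20, -20]ᵀ
Result: (20, -20)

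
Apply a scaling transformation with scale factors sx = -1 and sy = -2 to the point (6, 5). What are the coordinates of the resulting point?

Scaling matrix:
[[-1, 0], [0, -2]]
Result: (6 × -1, 5 × -2) = (-6, -10)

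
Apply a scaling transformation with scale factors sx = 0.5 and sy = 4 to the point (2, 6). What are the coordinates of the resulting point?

Scaling matrix:
[[0.50, 0], [0, 4]]
Result: (2 × 0.5, 6 × 4) = (1, 24)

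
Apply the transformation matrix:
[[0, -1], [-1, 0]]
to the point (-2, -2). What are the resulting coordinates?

Matrix multiplication:
[[0, -1], [-1, 0]] × [-2, -2]ᵀ
= [(0)(-2) + (-1)(-2), (-1)(-2) + (0)(-2)]ᵀ
= [2, 2]ᵀ
Result: (2, 2)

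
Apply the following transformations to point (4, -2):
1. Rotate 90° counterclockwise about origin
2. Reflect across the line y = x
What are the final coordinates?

Step 1: Rotate 90° → (2, 4)
Step 2: Reflect across line y = x → (4, 2)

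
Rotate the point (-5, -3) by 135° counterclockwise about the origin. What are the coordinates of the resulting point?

Rotation matrix for 135°: [[cos 135°, -sin 135°], [sin 135°, cos 135°]] ≈ [[-0.707107, -0.707107], [0.707107, -0.707107]]
[[-0.707107, -0.707107], [0.707107, -0.707107]] × [-5, -3]ᵀ ≈ [5.6569, -1.4142]ᵀ
Result: (5.6569, -1.4142)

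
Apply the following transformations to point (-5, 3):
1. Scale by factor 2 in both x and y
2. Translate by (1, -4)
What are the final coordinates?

Step 1: Scale (-5, 3) by 2 → (-10, 6)
Step 2: Translate by (1, -4) → (-9, 2)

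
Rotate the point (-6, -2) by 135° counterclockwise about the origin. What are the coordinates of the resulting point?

Rotation matrix for 135°: [[cos 135°, -sin 135°], [sin 135°, cos 135°]] ≈ [[-0.707107, -0.707107], [0.707107, -0.707107]]
[[-0.707107, -0.707107], [0.707107, -0.707107]] × [-6, -2]ᵀ ≈ [5.6569, -2.8284]ᵀ
Result: (5.6569, -2.8284)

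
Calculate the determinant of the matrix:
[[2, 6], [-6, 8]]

For a 2×2 matrix [[a, b], [c, d]], det = ad - bc
det = (2)(8) - (6)(-6) = 16 - -36 = 52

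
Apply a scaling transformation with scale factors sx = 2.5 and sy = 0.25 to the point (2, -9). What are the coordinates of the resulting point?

Scaling matrix:
[[2.50, 0], [0, 0.25]]
Result: (2 × 2.5, -9 × 0.25) = (5, -2.25)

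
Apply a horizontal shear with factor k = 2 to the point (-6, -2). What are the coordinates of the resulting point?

Shear matrix for horizontal shear with factor k = 2:
[[1, 2], [0, 1]]
Result: (-6, -2) → (-10, -2)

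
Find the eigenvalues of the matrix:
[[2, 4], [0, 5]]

Characteristic equation: det(A - λI) = 0
λ² - (trace)λ + (det) = 0
trace = 2 + 5 = 7, det = (2)(5) - (4)(0) = 10
λ² - (7)λ + (10) = 0
λ = (7 ± √((7)² - 4·(10))) / 2 = (7 ± √9) / 2
Solving: λ = 2, 5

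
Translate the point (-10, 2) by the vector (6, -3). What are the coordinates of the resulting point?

Translation by (6, -3) (homogeneous matrix [[1, 0, 6], [0, 1, -3], [0, 0, 1]]):
x' = -10 + 6 = -4
y' = 2 + -3 = -1
Result: (-4, -1)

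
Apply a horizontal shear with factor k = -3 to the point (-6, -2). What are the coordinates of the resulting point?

Shear matrix for horizontal shear with factor k = -3:
[[1, -3], [0, 1]]
Result: (-6, -2) → (0, -2)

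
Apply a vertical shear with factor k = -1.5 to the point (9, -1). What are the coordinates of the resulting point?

Shear matrix for vertical shear with factor k = -1.5:
[[1, 0], [-1.50, 1]]
Result: (9, -1) → (9, -14.5)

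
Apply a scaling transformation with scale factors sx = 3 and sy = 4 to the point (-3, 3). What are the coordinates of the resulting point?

Scaling matrix:
[[3, 0], [0, 4]]
Result: (-3 × 3, 3 × 4) = (-9, 12)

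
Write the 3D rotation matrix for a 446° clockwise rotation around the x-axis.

Rotation matrix for clockwise 446° around x-axis:
A clockwise rotation by 446° is a counterclockwise rotation by -446°.
cos(-446°) = 0.0698, sin(-446°) = -0.9976
Result: [[1, 0, 0], [0, 0.0698, 0.9976], [0, -0.9976, 0.0698]]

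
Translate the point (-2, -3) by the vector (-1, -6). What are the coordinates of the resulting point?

Translation by (-1, -6) (homogeneous matrix [[1, 0, -1], [0, 1, -6], [0, 0, 1]]):
x' = -2 + -1 = -3
y' = -3 + -6 = -9
Result: (-3, -9)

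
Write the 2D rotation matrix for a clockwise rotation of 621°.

Rotation matrix formula: [[cos θ, -sin θ], [sin θ, cos θ]]
A clockwise rotation by 621° is equivalent to a counterclockwise rotation by -621°.
For θ = -621°:
cos(-621°) = -0.1564
sin(-621°) = 0.9877
Result: [[-0.1564, -0.9877], [0.9877, -0.1564]]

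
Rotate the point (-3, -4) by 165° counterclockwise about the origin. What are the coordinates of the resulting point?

Rotation matrix for 165°: [[cos 165°, -sin 165°], [sin 165°, cos 165°]] ≈ [[-0.965926, -0.258819], [0.258819, -0.965926]]
[[-0.965926, -0.258819], [0.258819, -0.965926]] × [-3, -4]ᵀ ≈ [3.9331, 3.0872]ᵀ
Result: (3.9331, 3.0872)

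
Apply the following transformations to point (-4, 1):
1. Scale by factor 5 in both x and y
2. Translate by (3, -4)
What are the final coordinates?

Step 1: Scale (-4, 1) by 5 → (-20, 5)
Step 2: Translate by (3, -4) → (-17, 1)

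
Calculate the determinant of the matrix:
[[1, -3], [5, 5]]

For a 2×2 matrix [[a, b], [c, d]], det = ad - bc
det = (1)(5) - (-3)(5) = 5 - -15 = 20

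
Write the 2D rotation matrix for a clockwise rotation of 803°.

Rotation matrix formula: [[cos θ, -sin θ], [sin θ, cos θ]]
A clockwise rotation by 803° is equivalent to a counterclockwise rotation by -803°.
For θ = -803°:
cos(-803°) = 0.1219
sin(-803°) = -0.9925
Result: [[0.1219, 0.9925], [-0.9925, 0.1219]]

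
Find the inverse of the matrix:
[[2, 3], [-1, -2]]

For [[a,b],[c,d]], inverse = (1/det)·[[d,-b],[-c,a]]
det = (2)(-2) - (3)(-1) = -4 - -3 = -1
Inverse = (1/-1)·[[-2, -3], [1, 2]]
= [[2, 3], [-1, -2]]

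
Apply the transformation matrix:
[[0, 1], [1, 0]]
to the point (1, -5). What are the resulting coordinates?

Matrix multiplication:
[[0, 1], [1, 0]] × [1, -5]ᵀ
= [(0)(1) + (1)(-5), (1)(1) + (0)(-5)]ᵀ
= [-5, 1]ᵀ
Result: (-5, 1)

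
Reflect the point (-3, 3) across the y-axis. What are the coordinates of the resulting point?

Reflection across y-axis: (-3, 3) → (3, 3)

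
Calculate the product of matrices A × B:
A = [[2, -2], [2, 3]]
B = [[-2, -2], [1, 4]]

Matrix multiplication:
C[0][0] = 2×-2 + -2×1 = -6
C[0][1] = 2×-2 + -2×4 = -12
C[1][0] = 2×-2 + 3×1 = -1
C[1][1] = 2×-2 + 3×4 = 8
Result: [[-6, -12], [-1, 8]]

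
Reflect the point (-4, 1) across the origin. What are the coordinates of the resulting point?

Reflection across origin: (-4, 1) → (4, -1)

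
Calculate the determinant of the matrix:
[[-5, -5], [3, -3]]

For a 2×2 matrix [[a, b], [c, d]], det = ad - bc
det = (-5)(-3) - (-5)(3) = 15 - -15 = 30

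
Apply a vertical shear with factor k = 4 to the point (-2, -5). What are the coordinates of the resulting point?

Shear matrix for vertical shear with factor k = 4:
[[1, 0], [4, 1]]
Result: (-2, -5) → (-2, -13)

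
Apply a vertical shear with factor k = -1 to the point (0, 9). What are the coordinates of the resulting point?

Shear matrix for vertical shear with factor k = -1:
[[1, 0], [-1, 1]]
Result: (0, 9) → (0, 9)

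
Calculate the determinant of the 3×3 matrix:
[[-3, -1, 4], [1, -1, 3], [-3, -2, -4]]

Expansion along first row:
det = -3·det([[-1,3],[-2,-4]]) - -1·det([[1,3],[-3,-4]]) + 4·det([[1,-1],[-3,-2]])
    = -3·(-1·-4 - 3·-2) - -1·(1·-4 - 3·-3) + 4·(1·-2 - -1·-3)
    = -3·10 - -1·5 + 4·-5
    = -30 + 5 + -20 = -45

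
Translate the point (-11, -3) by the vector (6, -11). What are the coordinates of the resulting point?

Translation by (6, -11) (homogeneous matrix [[1, 0, 6], [0, 1, -11], [0, 0, 1]]):
x' = -11 + 6 = -5
y' = -3 + -11 = -14
Result: (-5, -14)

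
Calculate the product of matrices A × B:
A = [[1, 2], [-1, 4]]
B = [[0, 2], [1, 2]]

Matrix multiplication:
C[0][0] = 1×0 + 2×1 = 2
C[0][1] = 1×2 + 2×2 = 6
C[1][0] = -1×0 + 4×1 = 4
C[1][1] = -1×2 + 4×2 = 6
Result: [[2, 6], [4, 6]]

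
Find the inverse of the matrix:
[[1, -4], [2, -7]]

For [[a,b],[c,d]], inverse = (1/det)·[[d,-b],[-c,a]]
det = (1)(-7) - (-4)(2) = -7 - -8 = 1
Inverse = [[-7, 4], [-2, 1]]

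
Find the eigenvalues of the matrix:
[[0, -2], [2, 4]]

Characteristic equation: det(A - λI) = 0
λ² - (trace)λ + (det) = 0
trace = 0 + 4 = 4, det = (0)(4) - (-2)(2) = 4
λ² - (4)λ + (4) = 0
λ = (4 ± √((4)² - 4·(4))) / 2 = (4 ± √0) / 2
Solving: λ = 2, 2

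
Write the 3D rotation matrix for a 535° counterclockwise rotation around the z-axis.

Rotation matrix for counterclockwise 535° around z-axis:
cos(535°) = -0.9962, sin(535°) = 0.0872
Result: [[-0.9962, -0.0872, 0], [0.0872, -0.9962, 0], [0, 0, 1]]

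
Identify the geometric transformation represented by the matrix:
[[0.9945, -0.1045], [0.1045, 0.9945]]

This matrix represents: rotation by 6° counterclockwise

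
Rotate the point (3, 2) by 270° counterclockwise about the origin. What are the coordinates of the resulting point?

Rotation matrix for 270°: [[cos 270°, -sin 270°], [sin 270°, cos 270°]] = [[0, 1], [-1, 0]]
[[0, 1], [-1, 0]] × [3, 2]ᵀ = [2, -3]ᵀ
Result: (2, -3)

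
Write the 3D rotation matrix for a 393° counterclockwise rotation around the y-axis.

Rotation matrix for counterclockwise 393° around y-axis:
cos(393°) = 0.8387, sin(393°) = 0.5446
Result: [[0.8387, 0, 0.5446], [0, 1, 0], [-0.5446, 0, 0.8387]]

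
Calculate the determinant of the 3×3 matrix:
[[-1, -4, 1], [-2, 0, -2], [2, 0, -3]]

Expansion along first row:
det = -1·det([[0,-2],[0,-3]]) - -4·det([[-2,-2],[2,-3]]) + 1·det([[-2,0],[2,0]])
    = -1·(0·-3 - -2·0) - -4·(-2·-3 - -2·2) + 1·(-2·0 - 0·2)
    = -1·0 - -4·10 + 1·0
    = 0 + 40 + 0 = 40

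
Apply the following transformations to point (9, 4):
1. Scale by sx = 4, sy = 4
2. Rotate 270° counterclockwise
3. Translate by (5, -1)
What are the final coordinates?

Step 1: Scale → (36, 16)
Step 2: Rotate 270° → (16, -36)
Step 3: Translate → (21, -37)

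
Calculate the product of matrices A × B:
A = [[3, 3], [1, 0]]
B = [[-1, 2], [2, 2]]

Matrix multiplication:
C[0][0] = 3×-1 + 3×2 = 3
C[0][1] = 3×2 + 3×2 = 12
C[1][0] = 1×-1 + 0×2 = -1
C[1][1] = 1×2 + 0×2 = 2
Result: [[3, 12], [-1, 2]]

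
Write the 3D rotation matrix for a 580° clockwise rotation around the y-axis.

Rotation matrix for clockwise 580° around y-axis:
A clockwise rotation by 580° is a counterclockwise rotation by -580°.
cos(-580°) = -0.7660, sin(-580°) = 0.6428
Result: [[-0.7660, 0, 0.6428], [0, 1, 0], [-0.6428, 0, -0.7660]]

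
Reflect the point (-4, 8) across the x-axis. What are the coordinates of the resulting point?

Reflection across x-axis: (-4, 8) → (-4, -8)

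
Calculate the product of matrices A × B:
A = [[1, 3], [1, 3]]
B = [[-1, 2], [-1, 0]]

Matrix multiplication:
C[0][0] = 1×-1 + 3×-1 = -4
C[0][1] = 1×2 + 3×0 = 2
C[1][0] = 1×-1 + 3×-1 = -4
C[1][1] = 1×2 + 3×0 = 2
Result: [[-4, 2], [-4, 2]]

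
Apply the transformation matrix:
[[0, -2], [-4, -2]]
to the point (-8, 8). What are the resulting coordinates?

Matrix multiplication:
[[0, -2], [-4, -2]] × [-8, 8]ᵀ
= [(0)(-8) + (-2)(8), (-4)(-8) + (-2)(8)]ᵀ
= [-16, 16]ᵀ
Result: (-16, 16)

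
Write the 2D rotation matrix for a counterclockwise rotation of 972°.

Rotation matrix formula: [[cos θ, -sin θ], [sin θ, cos θ]]
For θ = 972°:
cos(972°) = -0.3090
sin(972°) = -0.9511
Result: [[-0.3090, 0.9511], [-0.9511, -0.3090]]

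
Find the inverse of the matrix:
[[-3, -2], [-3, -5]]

For [[a,b],[c,d]], inverse = (1/det)·[[d,-b],[-c,a]]
det = (-3)(-5) - (-2)(-3) = 15 - 6 = 9
Inverse = (1/9)·[[-5, 2], [3, -3]]
= [[-5/9, 2/9], [1/3, -1/3]]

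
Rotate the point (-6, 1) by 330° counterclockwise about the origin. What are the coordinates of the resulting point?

Rotation matrix for 330°: [[cos 330°, -sin 330°], [sin 330°, cos 330°]] ≈ [[0.866025, 0.500000], [-0.500000, 0.866025]]
[[0.866025, 0.500000], [-0.500000, 0.866025]] × [-6, 1]ᵀ ≈ [-4.6962, 3.8660]ᵀ
Result: (-4.6962, 3.8660)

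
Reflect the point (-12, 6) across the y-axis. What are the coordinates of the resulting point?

Reflection across y-axis: (-12, 6) → (12, 6)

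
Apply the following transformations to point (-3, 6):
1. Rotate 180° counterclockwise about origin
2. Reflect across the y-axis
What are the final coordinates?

Step 1: Rotate 180° → (3, -6)
Step 2: Reflect across y-axis → (-3, -6)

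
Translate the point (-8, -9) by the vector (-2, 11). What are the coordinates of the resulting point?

Translation by (-2, 11) (homogeneous matrix [[1, 0, -2], [0, 1, 11], [0, 0, 1]]):
x' = -8 + -2 = -10
y' = -9 + 11 = 2
Result: (-10, 2)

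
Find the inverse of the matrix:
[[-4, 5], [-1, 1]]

For [[a,b],[c,d]], inverse = (1/det)·[[d,-b],[-c,a]]
det = (-4)(1) - (5)(-1) = -4 - -5 = 1
Inverse = [[1, -5], [1, -4]]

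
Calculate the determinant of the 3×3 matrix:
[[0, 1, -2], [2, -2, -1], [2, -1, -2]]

Expansion along first row:
det = 0·det([[-2,-1],[-1,-2]]) - 1·det([[2,-1],[2,-2]]) + -2·det([[2,-2],[2,-1]])
    = 0·(-2·-2 - -1·-1) - 1·(2·-2 - -1·2) + -2·(2·-1 - -2·2)
    = 0·3 - 1·-2 + -2·2
    = 0 + 2 + -4 = -2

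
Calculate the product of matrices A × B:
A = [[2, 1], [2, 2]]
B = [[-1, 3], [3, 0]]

Matrix multiplication:
C[0][0] = 2×-1 + 1×3 = 1
C[0][1] = 2×3 + 1×0 = 6
C[1][0] = 2×-1 + 2×3 = 4
C[1][1] = 2×3 + 2×0 = 6
Result: [[1, 6], [4, 6]]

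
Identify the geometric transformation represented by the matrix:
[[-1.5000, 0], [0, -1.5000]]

This matrix represents: uniform scaling by factor -1.5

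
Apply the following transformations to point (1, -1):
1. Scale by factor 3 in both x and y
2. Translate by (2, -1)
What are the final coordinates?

Step 1: Scale (1, -1) by 3 → (3, -3)
Step 2: Translate by (2, -1) → (5, -4)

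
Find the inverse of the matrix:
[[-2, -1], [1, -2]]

For [[a,b],[c,d]], inverse = (1/det)·[[d,-b],[-c,a]]
det = (-2)(-2) - (-1)(1) = 4 - -1 = 5
Inverse = (1/5)·[[-2, 1], [-1, -2]]
= [[-2/5, 1/5], [-1/5, -2/5]]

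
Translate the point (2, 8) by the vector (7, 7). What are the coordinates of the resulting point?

Translation by (7, 7) (homogeneous matrix [[1, 0, 7], [0, 1, 7], [0, 0, 1]]):
x' = 2 + 7 = 9
y' = 8 + 7 = 15
Result: (9, 15)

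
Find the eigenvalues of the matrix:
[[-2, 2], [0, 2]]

Characteristic equation: det(A - λI) = 0
λ² - (trace)λ + (det) = 0
trace = -2 + 2 = 0, det = (-2)(2) - (2)(0) = -4
λ² - (0)λ + (-4) = 0
λ = (0 ± √((0)² - 4·(-4))) / 2 = (0 ± √16) / 2
Solving: λ = -2, 2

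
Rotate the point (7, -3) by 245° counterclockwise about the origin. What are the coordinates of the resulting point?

Rotation matrix for 245°: [[cos 245°, -sin 245°], [sin 245°, cos 245°]] ≈ [[-0.422618, 0.906308], [-0.906308, -0.422618]]
[[-0.422618, 0.906308], [-0.906308, -0.422618]] × [7, -3]ᵀ ≈ [-5.6773, -5.0763]ᵀ
Result: (-5.6773, -5.0763)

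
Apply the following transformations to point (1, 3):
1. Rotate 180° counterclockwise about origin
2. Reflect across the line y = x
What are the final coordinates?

Step 1: Rotate 180° → (-1, -3)
Step 2: Reflect across line y = x → (-3, -1)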